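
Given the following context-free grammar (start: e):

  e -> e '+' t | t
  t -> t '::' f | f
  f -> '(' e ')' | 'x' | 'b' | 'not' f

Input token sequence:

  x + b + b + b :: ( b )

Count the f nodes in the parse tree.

[e [e [e [e [t [f x]]] + [t [f b]]] + [t [f b]]] + [t [t [f b]] :: [f ( [e [t [f b]]] )]]]

6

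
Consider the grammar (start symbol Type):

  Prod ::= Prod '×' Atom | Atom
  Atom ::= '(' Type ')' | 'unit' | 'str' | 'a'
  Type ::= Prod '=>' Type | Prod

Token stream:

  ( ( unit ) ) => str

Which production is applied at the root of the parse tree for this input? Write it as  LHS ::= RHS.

Type ::= Prod '=>' Type

[Type [Prod [Atom ( [Type [Prod [Atom ( [Type [Prod [Atom unit]]] )]]] )]] => [Type [Prod [Atom str]]]]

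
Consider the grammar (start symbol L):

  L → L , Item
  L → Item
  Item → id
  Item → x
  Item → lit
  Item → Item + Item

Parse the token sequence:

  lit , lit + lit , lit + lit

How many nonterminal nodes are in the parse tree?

10

[L [L [L [Item lit]] , [Item [Item lit] + [Item lit]]] , [Item [Item lit] + [Item lit]]]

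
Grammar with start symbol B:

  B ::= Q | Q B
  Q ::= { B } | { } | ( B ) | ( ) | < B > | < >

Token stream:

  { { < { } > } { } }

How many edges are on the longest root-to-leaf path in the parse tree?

8

[B [Q { [B [Q { [B [Q < [B [Q { }]] >]] }] [B [Q { }]]] }]]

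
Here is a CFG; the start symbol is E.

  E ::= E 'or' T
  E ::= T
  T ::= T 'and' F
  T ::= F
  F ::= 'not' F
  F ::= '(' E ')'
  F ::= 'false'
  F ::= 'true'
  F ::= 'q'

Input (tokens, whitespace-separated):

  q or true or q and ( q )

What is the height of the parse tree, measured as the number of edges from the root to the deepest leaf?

6

[E [E [E [T [F q]]] or [T [F true]]] or [T [T [F q]] and [F ( [E [T [F q]]] )]]]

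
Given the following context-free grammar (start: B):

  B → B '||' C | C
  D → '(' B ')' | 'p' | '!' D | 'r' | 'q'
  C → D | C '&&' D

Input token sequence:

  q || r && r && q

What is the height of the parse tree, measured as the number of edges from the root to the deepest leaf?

[B [B [C [D q]]] || [C [C [C [D r]] && [D r]] && [D q]]]

5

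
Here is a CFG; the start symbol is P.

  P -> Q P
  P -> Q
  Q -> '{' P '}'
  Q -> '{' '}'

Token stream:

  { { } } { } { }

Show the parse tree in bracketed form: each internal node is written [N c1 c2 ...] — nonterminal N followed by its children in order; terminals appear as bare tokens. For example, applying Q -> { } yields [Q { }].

[P [Q { [P [Q { }]] }] [P [Q { }] [P [Q { }]]]]

P
Q P
{ P } P
{ Q } P
{ { } } P
{ { } } Q P
{ { } } { } P
{ { } } { } Q
{ { } } { } { }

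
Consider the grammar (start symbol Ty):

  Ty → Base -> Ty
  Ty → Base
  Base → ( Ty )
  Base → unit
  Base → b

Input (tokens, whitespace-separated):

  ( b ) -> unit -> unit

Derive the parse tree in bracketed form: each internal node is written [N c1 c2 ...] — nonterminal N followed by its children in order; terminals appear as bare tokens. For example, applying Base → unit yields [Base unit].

Ty
Base -> Ty
( Ty ) -> Ty
( Base ) -> Ty
( b ) -> Ty
( b ) -> Base -> Ty
( b ) -> unit -> Ty
( b ) -> unit -> Base
( b ) -> unit -> unit

[Ty [Base ( [Ty [Base b]] )] -> [Ty [Base unit] -> [Ty [Base unit]]]]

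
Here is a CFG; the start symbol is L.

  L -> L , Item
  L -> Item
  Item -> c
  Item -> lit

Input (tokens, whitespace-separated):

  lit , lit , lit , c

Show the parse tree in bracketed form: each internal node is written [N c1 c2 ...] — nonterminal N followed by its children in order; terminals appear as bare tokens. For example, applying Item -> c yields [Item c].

L
L , Item
L , Item , Item
L , Item , Item , Item
Item , Item , Item , Item
lit , Item , Item , Item
lit , lit , Item , Item
lit , lit , lit , Item
lit , lit , lit , c

[L [L [L [L [Item lit]] , [Item lit]] , [Item lit]] , [Item c]]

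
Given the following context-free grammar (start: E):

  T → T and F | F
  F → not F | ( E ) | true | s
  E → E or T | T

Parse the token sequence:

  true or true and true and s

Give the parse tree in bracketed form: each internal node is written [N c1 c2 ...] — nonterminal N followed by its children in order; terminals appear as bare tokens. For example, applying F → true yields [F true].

E
E or T
T or T
F or T
true or T
true or T and F
true or T and F and F
true or F and F and F
true or true and F and F
true or true and true and F
true or true and true and s

[E [E [T [F true]]] or [T [T [T [F true]] and [F true]] and [F s]]]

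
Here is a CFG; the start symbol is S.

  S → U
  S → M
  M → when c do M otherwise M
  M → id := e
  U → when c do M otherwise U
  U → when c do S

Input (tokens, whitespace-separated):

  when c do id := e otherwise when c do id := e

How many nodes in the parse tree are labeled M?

2

[S [U when c do [M id := e] otherwise [U when c do [S [M id := e]]]]]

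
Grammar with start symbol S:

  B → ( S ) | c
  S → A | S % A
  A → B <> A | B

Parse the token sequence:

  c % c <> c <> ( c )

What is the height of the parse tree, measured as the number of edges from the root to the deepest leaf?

8

[S [S [A [B c]]] % [A [B c] <> [A [B c] <> [A [B ( [S [A [B c]]] )]]]]]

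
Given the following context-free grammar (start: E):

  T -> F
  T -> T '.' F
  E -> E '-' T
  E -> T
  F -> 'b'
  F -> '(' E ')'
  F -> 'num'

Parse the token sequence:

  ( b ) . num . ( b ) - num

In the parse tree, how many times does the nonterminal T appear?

[E [E [T [T [T [F ( [E [T [F b]]] )]] . [F num]] . [F ( [E [T [F b]]] )]]] - [T [F num]]]

6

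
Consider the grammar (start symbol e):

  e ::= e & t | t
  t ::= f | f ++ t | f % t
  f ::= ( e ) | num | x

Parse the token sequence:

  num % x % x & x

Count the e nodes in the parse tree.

[e [e [t [f num] % [t [f x] % [t [f x]]]]] & [t [f x]]]

2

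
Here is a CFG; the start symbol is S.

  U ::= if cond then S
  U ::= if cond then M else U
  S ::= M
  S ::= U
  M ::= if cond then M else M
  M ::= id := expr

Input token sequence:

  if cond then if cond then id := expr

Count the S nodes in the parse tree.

[S [U if cond then [S [U if cond then [S [M id := expr]]]]]]

3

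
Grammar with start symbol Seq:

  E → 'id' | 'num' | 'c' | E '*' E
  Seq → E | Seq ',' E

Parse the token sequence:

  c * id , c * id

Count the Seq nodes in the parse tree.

[Seq [Seq [E [E c] * [E id]]] , [E [E c] * [E id]]]

2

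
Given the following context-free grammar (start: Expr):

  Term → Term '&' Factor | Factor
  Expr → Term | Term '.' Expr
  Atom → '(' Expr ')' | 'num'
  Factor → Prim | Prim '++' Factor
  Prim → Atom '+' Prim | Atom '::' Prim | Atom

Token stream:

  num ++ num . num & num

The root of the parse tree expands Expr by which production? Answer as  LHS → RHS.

[Expr [Term [Factor [Prim [Atom num]] ++ [Factor [Prim [Atom num]]]]] . [Expr [Term [Term [Factor [Prim [Atom num]]]] & [Factor [Prim [Atom num]]]]]]

Expr → Term '.' Expr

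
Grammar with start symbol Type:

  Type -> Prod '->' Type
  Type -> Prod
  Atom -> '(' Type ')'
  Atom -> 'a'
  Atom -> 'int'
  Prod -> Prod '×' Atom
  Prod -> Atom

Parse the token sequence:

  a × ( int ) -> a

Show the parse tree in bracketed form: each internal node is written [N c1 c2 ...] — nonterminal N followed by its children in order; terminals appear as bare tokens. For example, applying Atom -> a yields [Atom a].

Type
Prod -> Type
Prod × Atom -> Type
Atom × Atom -> Type
a × Atom -> Type
a × ( Type ) -> Type
a × ( Prod ) -> Type
a × ( Atom ) -> Type
a × ( int ) -> Type
a × ( int ) -> Prod
a × ( int ) -> Atom
a × ( int ) -> a

[Type [Prod [Prod [Atom a]] × [Atom ( [Type [Prod [Atom int]]] )]] -> [Type [Prod [Atom a]]]]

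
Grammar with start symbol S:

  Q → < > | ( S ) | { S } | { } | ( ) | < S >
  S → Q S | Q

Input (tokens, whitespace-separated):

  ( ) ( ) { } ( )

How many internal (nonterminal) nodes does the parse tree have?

[S [Q ( )] [S [Q ( )] [S [Q { }] [S [Q ( )]]]]]

8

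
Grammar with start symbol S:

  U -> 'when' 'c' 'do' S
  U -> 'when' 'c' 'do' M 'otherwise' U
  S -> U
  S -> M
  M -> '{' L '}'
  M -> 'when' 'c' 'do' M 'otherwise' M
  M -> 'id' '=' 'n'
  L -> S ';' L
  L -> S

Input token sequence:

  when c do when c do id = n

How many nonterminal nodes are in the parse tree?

[S [U when c do [S [U when c do [S [M id = n]]]]]]

6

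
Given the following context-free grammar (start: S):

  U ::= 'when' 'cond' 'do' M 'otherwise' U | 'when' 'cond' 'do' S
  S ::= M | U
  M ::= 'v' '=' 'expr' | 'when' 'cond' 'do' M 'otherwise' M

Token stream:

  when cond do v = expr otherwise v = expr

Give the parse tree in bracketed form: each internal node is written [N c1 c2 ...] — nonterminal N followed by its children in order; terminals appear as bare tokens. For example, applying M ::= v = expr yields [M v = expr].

S
M
when cond do M otherwise M
when cond do v = expr otherwise M
when cond do v = expr otherwise v = expr

[S [M when cond do [M v = expr] otherwise [M v = expr]]]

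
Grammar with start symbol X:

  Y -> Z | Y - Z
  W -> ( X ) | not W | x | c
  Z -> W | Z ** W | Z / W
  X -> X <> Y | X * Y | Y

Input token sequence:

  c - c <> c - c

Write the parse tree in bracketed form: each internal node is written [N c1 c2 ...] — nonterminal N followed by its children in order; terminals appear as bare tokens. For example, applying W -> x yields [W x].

X
X <> Y
Y <> Y
Y - Z <> Y
Z - Z <> Y
W - Z <> Y
c - Z <> Y
c - W <> Y
c - c <> Y
c - c <> Y - Z
c - c <> Z - Z
c - c <> W - Z
c - c <> c - Z
c - c <> c - W
c - c <> c - c

[X [X [Y [Y [Z [W c]]] - [Z [W c]]]] <> [Y [Y [Z [W c]]] - [Z [W c]]]]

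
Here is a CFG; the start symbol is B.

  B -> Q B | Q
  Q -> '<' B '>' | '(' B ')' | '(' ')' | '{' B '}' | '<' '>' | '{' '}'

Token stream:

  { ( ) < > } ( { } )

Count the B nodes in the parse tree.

5

[B [Q { [B [Q ( )] [B [Q < >]]] }] [B [Q ( [B [Q { }]] )]]]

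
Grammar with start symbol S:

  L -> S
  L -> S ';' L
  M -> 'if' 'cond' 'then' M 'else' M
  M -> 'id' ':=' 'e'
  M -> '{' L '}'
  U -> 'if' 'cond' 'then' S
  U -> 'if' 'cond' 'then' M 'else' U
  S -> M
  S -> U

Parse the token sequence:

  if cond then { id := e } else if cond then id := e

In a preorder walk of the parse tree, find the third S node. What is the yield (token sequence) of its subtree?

[S [U if cond then [M { [L [S [M id := e]]] }] else [U if cond then [S [M id := e]]]]]

id := e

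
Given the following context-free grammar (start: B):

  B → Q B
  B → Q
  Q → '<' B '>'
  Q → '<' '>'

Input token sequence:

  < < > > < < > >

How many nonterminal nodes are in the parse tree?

[B [Q < [B [Q < >]] >] [B [Q < [B [Q < >]] >]]]

8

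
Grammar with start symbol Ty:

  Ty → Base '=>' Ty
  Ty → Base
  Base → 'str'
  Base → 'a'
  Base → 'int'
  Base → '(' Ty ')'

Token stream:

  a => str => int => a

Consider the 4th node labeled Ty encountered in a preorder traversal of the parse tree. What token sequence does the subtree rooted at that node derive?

[Ty [Base a] => [Ty [Base str] => [Ty [Base int] => [Ty [Base a]]]]]

a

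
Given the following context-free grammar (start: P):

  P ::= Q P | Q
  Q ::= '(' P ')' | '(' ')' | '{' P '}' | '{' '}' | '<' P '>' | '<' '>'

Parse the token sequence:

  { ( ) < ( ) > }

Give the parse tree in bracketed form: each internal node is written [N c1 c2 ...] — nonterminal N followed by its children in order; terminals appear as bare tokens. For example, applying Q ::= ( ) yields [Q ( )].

P
Q
{ P }
{ Q P }
{ ( ) P }
{ ( ) Q }
{ ( ) < P > }
{ ( ) < Q > }
{ ( ) < ( ) > }

[P [Q { [P [Q ( )] [P [Q < [P [Q ( )]] >]]] }]]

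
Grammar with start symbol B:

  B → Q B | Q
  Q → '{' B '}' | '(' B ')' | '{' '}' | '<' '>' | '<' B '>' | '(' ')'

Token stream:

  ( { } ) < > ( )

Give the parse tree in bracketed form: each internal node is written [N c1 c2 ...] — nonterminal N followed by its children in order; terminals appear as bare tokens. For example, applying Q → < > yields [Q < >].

B
Q B
( B ) B
( Q ) B
( { } ) B
( { } ) Q B
( { } ) < > B
( { } ) < > Q
( { } ) < > ( )

[B [Q ( [B [Q { }]] )] [B [Q < >] [B [Q ( )]]]]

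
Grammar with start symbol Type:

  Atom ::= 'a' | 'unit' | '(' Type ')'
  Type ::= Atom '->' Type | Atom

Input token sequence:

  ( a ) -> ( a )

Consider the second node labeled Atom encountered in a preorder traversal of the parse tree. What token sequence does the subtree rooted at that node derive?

[Type [Atom ( [Type [Atom a]] )] -> [Type [Atom ( [Type [Atom a]] )]]]

a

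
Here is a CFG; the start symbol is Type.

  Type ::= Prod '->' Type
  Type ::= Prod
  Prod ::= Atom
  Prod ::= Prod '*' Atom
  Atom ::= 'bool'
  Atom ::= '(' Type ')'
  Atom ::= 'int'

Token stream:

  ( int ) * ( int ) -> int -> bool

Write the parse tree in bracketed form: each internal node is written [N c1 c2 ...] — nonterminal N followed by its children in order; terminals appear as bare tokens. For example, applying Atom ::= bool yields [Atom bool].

Type
Prod -> Type
Prod * Atom -> Type
Atom * Atom -> Type
( Type ) * Atom -> Type
( Prod ) * Atom -> Type
( Atom ) * Atom -> Type
( int ) * Atom -> Type
( int ) * ( Type ) -> Type
( int ) * ( Prod ) -> Type
( int ) * ( Atom ) -> Type
( int ) * ( int ) -> Type
( int ) * ( int ) -> Prod -> Type
( int ) * ( int ) -> Atom -> Type
( int ) * ( int ) -> int -> Type
( int ) * ( int ) -> int -> Prod
( int ) * ( int ) -> int -> Atom
( int ) * ( int ) -> int -> bool

[Type [Prod [Prod [Atom ( [Type [Prod [Atom int]]] )]] * [Atom ( [Type [Prod [Atom int]]] )]] -> [Type [Prod [Atom int]] -> [Type [Prod [Atom bool]]]]]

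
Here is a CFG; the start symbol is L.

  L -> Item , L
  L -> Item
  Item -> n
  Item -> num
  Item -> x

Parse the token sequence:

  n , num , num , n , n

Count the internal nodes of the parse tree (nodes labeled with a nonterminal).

[L [Item n] , [L [Item num] , [L [Item num] , [L [Item n] , [L [Item n]]]]]]

10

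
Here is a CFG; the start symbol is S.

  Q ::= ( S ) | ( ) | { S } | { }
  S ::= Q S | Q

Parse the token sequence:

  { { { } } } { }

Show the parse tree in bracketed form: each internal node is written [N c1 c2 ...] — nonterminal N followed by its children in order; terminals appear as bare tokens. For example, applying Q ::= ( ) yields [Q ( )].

[S [Q { [S [Q { [S [Q { }]] }]] }] [S [Q { }]]]

S
Q S
{ S } S
{ Q } S
{ { S } } S
{ { Q } } S
{ { { } } } S
{ { { } } } Q
{ { { } } } { }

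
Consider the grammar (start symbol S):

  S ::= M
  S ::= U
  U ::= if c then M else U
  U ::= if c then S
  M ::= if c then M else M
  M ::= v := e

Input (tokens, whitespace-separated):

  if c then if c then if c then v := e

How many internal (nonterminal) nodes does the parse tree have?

[S [U if c then [S [U if c then [S [U if c then [S [M v := e]]]]]]]]

8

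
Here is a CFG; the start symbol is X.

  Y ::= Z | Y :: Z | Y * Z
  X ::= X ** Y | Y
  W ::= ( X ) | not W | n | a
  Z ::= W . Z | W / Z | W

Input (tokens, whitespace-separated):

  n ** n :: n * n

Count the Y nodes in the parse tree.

4

[X [X [Y [Z [W n]]]] ** [Y [Y [Y [Z [W n]]] :: [Z [W n]]] * [Z [W n]]]]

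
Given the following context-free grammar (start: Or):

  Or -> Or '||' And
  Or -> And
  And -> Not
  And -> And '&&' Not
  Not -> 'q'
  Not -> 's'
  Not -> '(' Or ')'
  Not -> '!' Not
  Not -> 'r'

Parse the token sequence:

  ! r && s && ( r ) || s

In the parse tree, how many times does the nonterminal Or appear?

3

[Or [Or [And [And [And [Not ! [Not r]]] && [Not s]] && [Not ( [Or [And [Not r]]] )]]] || [And [Not s]]]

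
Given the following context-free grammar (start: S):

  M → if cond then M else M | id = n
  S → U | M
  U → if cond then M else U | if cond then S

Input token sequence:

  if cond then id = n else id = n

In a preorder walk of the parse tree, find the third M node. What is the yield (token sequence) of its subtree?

[S [M if cond then [M id = n] else [M id = n]]]

id = n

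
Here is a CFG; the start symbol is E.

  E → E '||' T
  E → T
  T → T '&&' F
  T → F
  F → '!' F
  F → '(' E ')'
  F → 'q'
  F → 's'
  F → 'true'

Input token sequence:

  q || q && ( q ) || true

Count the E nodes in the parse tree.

4

[E [E [E [T [F q]]] || [T [T [F q]] && [F ( [E [T [F q]]] )]]] || [T [F true]]]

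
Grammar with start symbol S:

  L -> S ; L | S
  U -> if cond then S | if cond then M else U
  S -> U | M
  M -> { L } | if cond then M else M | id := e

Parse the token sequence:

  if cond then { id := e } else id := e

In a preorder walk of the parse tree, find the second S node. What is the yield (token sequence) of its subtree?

[S [M if cond then [M { [L [S [M id := e]]] }] else [M id := e]]]

id := e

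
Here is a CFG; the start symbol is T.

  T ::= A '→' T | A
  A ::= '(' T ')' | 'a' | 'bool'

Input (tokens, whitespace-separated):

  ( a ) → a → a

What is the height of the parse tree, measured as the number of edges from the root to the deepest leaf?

[T [A ( [T [A a]] )] → [T [A a] → [T [A a]]]]

4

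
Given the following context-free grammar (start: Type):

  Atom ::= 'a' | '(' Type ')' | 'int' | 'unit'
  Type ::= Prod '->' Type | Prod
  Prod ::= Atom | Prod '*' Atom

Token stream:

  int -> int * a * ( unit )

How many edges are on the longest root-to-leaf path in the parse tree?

[Type [Prod [Atom int]] -> [Type [Prod [Prod [Prod [Atom int]] * [Atom a]] * [Atom ( [Type [Prod [Atom unit]]] )]]]]

7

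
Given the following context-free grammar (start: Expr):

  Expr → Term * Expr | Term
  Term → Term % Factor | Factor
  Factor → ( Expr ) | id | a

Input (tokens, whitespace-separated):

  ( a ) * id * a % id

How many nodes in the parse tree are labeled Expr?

[Expr [Term [Factor ( [Expr [Term [Factor a]]] )]] * [Expr [Term [Factor id]] * [Expr [Term [Term [Factor a]] % [Factor id]]]]]

4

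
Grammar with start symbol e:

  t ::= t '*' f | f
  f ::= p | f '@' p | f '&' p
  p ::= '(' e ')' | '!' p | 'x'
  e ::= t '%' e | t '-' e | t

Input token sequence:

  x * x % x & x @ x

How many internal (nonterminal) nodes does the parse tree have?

15

[e [t [t [f [p x]]] * [f [p x]]] % [e [t [f [f [f [p x]] & [p x]] @ [p x]]]]]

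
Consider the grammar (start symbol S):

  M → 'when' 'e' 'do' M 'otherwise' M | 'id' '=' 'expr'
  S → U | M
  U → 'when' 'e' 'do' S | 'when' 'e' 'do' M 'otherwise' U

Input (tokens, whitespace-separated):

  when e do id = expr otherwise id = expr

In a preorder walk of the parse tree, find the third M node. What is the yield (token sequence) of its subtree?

id = expr

[S [M when e do [M id = expr] otherwise [M id = expr]]]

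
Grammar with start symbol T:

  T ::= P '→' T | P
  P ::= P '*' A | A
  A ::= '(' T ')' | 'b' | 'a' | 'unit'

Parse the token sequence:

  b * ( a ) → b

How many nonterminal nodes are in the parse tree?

[T [P [P [A b]] * [A ( [T [P [A a]]] )]] → [T [P [A b]]]]

11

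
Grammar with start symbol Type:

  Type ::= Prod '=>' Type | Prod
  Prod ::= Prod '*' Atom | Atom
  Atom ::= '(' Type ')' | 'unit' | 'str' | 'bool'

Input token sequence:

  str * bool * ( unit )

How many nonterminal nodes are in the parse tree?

[Type [Prod [Prod [Prod [Atom str]] * [Atom bool]] * [Atom ( [Type [Prod [Atom unit]]] )]]]

10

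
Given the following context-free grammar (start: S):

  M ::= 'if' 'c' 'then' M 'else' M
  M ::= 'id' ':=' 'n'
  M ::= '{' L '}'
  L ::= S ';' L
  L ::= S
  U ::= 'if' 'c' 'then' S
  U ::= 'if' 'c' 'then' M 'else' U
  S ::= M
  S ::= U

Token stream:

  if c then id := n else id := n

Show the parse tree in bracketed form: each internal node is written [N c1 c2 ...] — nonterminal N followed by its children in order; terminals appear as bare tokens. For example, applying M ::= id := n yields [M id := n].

S
M
if c then M else M
if c then id := n else M
if c then id := n else id := n

[S [M if c then [M id := n] else [M id := n]]]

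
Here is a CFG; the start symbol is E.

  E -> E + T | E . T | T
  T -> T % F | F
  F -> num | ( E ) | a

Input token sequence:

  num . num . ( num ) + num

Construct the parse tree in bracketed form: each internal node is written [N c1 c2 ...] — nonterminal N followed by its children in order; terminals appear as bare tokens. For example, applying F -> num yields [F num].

[E [E [E [E [T [F num]]] . [T [F num]]] . [T [F ( [E [T [F num]]] )]]] + [T [F num]]]

E
E + T
E . T + T
E . T . T + T
T . T . T + T
F . T . T + T
num . T . T + T
num . F . T + T
num . num . T + T
num . num . F + T
num . num . ( E ) + T
num . num . ( T ) + T
num . num . ( F ) + T
num . num . ( num ) + T
num . num . ( num ) + F
num . num . ( num ) + num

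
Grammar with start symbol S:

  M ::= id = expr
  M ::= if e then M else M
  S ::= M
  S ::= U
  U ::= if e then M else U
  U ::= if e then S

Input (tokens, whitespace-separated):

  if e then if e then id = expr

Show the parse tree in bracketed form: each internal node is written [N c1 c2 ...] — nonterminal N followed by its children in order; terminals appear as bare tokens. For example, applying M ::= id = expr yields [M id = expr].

S
U
if e then S
if e then U
if e then if e then S
if e then if e then M
if e then if e then id = expr

[S [U if e then [S [U if e then [S [M id = expr]]]]]]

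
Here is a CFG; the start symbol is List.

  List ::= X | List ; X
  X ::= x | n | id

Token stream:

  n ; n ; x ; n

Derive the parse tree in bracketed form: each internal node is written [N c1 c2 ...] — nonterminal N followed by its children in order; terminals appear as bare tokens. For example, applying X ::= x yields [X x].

List
List ; X
List ; X ; X
List ; X ; X ; X
X ; X ; X ; X
n ; X ; X ; X
n ; n ; X ; X
n ; n ; x ; X
n ; n ; x ; n

[List [List [List [List [X n]] ; [X n]] ; [X x]] ; [X n]]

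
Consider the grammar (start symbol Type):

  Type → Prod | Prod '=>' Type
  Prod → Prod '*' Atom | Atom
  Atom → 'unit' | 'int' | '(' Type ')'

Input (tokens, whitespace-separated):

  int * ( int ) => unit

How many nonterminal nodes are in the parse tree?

11

[Type [Prod [Prod [Atom int]] * [Atom ( [Type [Prod [Atom int]]] )]] => [Type [Prod [Atom unit]]]]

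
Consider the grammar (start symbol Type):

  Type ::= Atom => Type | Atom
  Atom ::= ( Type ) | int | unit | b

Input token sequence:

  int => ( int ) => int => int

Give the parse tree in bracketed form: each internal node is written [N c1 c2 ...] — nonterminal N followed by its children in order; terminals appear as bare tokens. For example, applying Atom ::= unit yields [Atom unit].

[Type [Atom int] => [Type [Atom ( [Type [Atom int]] )] => [Type [Atom int] => [Type [Atom int]]]]]

Type
Atom => Type
int => Type
int => Atom => Type
int => ( Type ) => Type
int => ( Atom ) => Type
int => ( int ) => Type
int => ( int ) => Atom => Type
int => ( int ) => int => Type
int => ( int ) => int => Atom
int => ( int ) => int => int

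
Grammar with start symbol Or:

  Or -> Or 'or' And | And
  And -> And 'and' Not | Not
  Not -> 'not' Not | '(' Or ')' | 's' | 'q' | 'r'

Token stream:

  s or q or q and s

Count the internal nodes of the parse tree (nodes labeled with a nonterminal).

11

[Or [Or [Or [And [Not s]]] or [And [Not q]]] or [And [And [Not q]] and [Not s]]]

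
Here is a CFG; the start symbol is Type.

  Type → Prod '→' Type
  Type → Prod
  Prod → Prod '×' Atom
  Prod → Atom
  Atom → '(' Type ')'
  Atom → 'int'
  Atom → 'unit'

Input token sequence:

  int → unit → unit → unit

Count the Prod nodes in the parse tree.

4

[Type [Prod [Atom int]] → [Type [Prod [Atom unit]] → [Type [Prod [Atom unit]] → [Type [Prod [Atom unit]]]]]]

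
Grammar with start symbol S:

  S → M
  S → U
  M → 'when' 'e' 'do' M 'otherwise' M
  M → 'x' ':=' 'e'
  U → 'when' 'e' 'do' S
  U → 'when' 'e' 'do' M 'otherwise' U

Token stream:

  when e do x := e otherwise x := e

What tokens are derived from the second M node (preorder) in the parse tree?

x := e

[S [M when e do [M x := e] otherwise [M x := e]]]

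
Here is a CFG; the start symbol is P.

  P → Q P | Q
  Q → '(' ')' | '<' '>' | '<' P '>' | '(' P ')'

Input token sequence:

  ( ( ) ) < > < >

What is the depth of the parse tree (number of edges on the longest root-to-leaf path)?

4

[P [Q ( [P [Q ( )]] )] [P [Q < >] [P [Q < >]]]]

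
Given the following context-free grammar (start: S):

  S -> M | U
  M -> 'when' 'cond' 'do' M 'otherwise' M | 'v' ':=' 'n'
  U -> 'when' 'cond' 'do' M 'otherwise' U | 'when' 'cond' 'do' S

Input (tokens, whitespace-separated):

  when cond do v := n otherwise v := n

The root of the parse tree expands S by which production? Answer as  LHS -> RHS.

S -> M

[S [M when cond do [M v := n] otherwise [M v := n]]]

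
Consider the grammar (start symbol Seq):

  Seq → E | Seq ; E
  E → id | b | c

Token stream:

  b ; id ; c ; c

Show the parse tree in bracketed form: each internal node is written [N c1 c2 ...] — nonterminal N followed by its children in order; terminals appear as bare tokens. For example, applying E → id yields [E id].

[Seq [Seq [Seq [Seq [E b]] ; [E id]] ; [E c]] ; [E c]]

Seq
Seq ; E
Seq ; E ; E
Seq ; E ; E ; E
E ; E ; E ; E
b ; E ; E ; E
b ; id ; E ; E
b ; id ; c ; E
b ; id ; c ; c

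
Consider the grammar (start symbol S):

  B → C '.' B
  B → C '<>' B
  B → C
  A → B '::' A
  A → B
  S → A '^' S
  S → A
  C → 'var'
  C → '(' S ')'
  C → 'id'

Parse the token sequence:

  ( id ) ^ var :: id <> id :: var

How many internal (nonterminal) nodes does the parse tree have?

20

[S [A [B [C ( [S [A [B [C id]]]] )]]] ^ [S [A [B [C var]] :: [A [B [C id] <> [B [C id]]] :: [A [B [C var]]]]]]]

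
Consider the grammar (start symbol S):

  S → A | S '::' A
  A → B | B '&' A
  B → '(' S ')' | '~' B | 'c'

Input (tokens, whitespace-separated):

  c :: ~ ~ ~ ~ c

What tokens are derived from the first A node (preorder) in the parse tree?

[S [S [A [B c]]] :: [A [B ~ [B ~ [B ~ [B ~ [B c]]]]]]]

c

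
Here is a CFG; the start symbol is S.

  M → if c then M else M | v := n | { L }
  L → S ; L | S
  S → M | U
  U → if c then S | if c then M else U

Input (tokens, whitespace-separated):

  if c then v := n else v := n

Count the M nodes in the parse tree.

3

[S [M if c then [M v := n] else [M v := n]]]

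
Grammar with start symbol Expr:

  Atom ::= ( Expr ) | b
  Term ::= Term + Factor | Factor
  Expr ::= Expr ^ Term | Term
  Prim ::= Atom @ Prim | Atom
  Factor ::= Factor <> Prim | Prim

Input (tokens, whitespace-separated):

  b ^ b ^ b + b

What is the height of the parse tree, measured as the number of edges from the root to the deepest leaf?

[Expr [Expr [Expr [Term [Factor [Prim [Atom b]]]]] ^ [Term [Factor [Prim [Atom b]]]]] ^ [Term [Term [Factor [Prim [Atom b]]]] + [Factor [Prim [Atom b]]]]]

7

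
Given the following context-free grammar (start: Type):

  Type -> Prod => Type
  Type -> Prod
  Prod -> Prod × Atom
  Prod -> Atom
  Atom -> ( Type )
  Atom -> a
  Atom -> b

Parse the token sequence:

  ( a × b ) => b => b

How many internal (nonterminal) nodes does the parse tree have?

[Type [Prod [Atom ( [Type [Prod [Prod [Atom a]] × [Atom b]]] )]] => [Type [Prod [Atom b]] => [Type [Prod [Atom b]]]]]

14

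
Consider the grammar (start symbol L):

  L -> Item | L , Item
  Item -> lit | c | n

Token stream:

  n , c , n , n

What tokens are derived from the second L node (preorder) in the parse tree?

[L [L [L [L [Item n]] , [Item c]] , [Item n]] , [Item n]]

n , c , n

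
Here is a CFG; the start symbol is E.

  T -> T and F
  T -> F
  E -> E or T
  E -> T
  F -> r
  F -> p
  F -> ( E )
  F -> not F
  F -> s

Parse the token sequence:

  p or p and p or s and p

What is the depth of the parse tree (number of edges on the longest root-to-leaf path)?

5

[E [E [E [T [F p]]] or [T [T [F p]] and [F p]]] or [T [T [F s]] and [F p]]]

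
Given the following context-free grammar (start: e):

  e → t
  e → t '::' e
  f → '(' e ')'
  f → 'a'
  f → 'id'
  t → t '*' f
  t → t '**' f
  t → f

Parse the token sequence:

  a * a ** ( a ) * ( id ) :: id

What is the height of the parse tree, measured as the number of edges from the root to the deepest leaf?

7

[e [t [t [t [t [f a]] * [f a]] ** [f ( [e [t [f a]]] )]] * [f ( [e [t [f id]]] )]] :: [e [t [f id]]]]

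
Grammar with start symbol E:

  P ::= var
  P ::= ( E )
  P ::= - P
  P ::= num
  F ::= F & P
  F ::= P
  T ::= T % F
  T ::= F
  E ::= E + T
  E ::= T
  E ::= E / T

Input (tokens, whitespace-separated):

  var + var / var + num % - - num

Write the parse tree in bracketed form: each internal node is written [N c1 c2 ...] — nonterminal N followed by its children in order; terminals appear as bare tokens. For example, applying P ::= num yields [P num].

[E [E [E [E [T [F [P var]]]] + [T [F [P var]]]] / [T [F [P var]]]] + [T [T [F [P num]]] % [F [P - [P - [P num]]]]]]

E
E + T
E / T + T
E + T / T + T
T + T / T + T
F + T / T + T
P + T / T + T
var + T / T + T
var + F / T + T
var + P / T + T
var + var / T + T
var + var / F + T
var + var / P + T
var + var / var + T
var + var / var + T % F
var + var / var + F % F
var + var / var + P % F
var + var / var + num % F
var + var / var + num % P
var + var / var + num % - P
var + var / var + num % - - P
var + var / var + num % - - num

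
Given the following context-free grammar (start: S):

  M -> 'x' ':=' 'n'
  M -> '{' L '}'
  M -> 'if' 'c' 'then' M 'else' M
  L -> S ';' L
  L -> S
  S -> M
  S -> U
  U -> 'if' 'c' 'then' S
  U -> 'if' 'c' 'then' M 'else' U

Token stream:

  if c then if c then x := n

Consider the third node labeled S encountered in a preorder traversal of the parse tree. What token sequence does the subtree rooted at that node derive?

[S [U if c then [S [U if c then [S [M x := n]]]]]]

x := n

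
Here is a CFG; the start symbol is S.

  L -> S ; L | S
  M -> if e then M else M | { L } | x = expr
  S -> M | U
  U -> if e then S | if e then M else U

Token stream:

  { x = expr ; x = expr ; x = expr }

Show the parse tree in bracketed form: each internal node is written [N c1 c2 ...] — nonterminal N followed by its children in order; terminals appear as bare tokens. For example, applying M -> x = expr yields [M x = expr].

S
M
{ L }
{ S ; L }
{ M ; L }
{ x = expr ; L }
{ x = expr ; S ; L }
{ x = expr ; M ; L }
{ x = expr ; x = expr ; L }
{ x = expr ; x = expr ; S }
{ x = expr ; x = expr ; M }
{ x = expr ; x = expr ; x = expr }

[S [M { [L [S [M x = expr]] ; [L [S [M x = expr]] ; [L [S [M x = expr]]]]] }]]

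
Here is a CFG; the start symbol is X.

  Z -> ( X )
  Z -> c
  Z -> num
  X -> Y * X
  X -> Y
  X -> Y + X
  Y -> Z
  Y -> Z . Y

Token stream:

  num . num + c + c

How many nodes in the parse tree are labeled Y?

[X [Y [Z num] . [Y [Z num]]] + [X [Y [Z c]] + [X [Y [Z c]]]]]

4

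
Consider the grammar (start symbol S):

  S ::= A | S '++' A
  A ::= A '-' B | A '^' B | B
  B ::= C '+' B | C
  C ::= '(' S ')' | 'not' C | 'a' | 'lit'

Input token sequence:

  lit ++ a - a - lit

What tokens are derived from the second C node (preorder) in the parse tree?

a

[S [S [A [B [C lit]]]] ++ [A [A [A [B [C a]]] - [B [C a]]] - [B [C lit]]]]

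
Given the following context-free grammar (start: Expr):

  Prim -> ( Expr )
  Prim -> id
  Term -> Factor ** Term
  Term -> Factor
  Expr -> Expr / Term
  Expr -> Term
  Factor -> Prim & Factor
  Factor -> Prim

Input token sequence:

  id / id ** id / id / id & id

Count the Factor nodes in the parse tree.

[Expr [Expr [Expr [Expr [Term [Factor [Prim id]]]] / [Term [Factor [Prim id]] ** [Term [Factor [Prim id]]]]] / [Term [Factor [Prim id]]]] / [Term [Factor [Prim id] & [Factor [Prim id]]]]]

6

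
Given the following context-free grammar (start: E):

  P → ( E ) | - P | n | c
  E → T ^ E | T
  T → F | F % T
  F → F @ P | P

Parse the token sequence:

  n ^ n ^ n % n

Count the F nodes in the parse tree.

4

[E [T [F [P n]]] ^ [E [T [F [P n]]] ^ [E [T [F [P n]] % [T [F [P n]]]]]]]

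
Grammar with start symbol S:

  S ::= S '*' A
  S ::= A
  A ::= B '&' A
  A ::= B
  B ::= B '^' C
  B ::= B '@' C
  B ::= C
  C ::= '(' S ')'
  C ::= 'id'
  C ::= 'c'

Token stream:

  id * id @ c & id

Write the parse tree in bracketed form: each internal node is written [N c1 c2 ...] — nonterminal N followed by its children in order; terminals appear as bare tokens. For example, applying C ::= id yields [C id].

S
S * A
A * A
B * A
C * A
id * A
id * B & A
id * B @ C & A
id * C @ C & A
id * id @ C & A
id * id @ c & A
id * id @ c & B
id * id @ c & C
id * id @ c & id

[S [S [A [B [C id]]]] * [A [B [B [C id]] @ [C c]] & [A [B [C id]]]]]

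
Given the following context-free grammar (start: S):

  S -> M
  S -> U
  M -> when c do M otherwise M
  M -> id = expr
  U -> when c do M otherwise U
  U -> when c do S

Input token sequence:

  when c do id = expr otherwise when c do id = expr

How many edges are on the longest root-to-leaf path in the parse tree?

5

[S [U when c do [M id = expr] otherwise [U when c do [S [M id = expr]]]]]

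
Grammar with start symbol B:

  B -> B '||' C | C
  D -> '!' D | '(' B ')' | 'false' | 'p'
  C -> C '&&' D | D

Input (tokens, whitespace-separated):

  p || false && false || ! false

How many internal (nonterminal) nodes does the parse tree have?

[B [B [B [C [D p]]] || [C [C [D false]] && [D false]]] || [C [D ! [D false]]]]

12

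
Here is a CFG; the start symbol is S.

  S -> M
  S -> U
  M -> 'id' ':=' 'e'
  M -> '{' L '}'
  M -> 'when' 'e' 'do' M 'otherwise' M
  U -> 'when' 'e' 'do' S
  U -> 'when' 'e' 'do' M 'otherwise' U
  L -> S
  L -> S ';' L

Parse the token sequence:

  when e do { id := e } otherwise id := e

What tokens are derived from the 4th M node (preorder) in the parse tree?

[S [M when e do [M { [L [S [M id := e]]] }] otherwise [M id := e]]]

id := e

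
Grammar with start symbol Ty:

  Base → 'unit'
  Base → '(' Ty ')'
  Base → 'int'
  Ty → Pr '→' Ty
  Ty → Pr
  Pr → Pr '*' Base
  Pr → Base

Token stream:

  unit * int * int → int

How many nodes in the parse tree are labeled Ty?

[Ty [Pr [Pr [Pr [Base unit]] * [Base int]] * [Base int]] → [Ty [Pr [Base int]]]]

2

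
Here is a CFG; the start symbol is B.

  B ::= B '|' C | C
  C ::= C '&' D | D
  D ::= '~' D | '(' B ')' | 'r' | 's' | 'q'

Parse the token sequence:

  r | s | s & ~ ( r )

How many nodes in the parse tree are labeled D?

6

[B [B [B [C [D r]]] | [C [D s]]] | [C [C [D s]] & [D ~ [D ( [B [C [D r]]] )]]]]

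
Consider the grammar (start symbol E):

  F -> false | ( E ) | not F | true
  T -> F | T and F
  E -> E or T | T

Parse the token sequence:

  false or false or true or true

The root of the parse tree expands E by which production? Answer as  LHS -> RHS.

[E [E [E [E [T [F false]]] or [T [F false]]] or [T [F true]]] or [T [F true]]]

E -> E or T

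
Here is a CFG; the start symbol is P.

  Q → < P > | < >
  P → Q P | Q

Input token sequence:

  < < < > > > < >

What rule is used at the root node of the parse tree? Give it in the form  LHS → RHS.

[P [Q < [P [Q < [P [Q < >]] >]] >] [P [Q < >]]]

P → Q P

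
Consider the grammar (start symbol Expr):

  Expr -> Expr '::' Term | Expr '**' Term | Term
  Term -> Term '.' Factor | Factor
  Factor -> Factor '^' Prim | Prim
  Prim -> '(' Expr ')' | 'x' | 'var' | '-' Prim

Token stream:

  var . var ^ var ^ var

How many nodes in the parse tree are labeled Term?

2

[Expr [Term [Term [Factor [Prim var]]] . [Factor [Factor [Factor [Prim var]] ^ [Prim var]] ^ [Prim var]]]]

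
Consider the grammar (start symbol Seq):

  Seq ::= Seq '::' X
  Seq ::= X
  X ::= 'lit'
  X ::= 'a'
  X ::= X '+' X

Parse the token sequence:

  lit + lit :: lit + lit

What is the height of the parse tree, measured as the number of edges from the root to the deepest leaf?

[Seq [Seq [X [X lit] + [X lit]]] :: [X [X lit] + [X lit]]]

4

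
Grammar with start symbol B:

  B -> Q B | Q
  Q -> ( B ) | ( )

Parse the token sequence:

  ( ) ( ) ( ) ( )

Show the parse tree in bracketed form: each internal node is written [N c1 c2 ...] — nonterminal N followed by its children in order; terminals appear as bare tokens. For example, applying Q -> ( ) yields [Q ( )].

B
Q B
( ) B
( ) Q B
( ) ( ) B
( ) ( ) Q B
( ) ( ) ( ) B
( ) ( ) ( ) Q
( ) ( ) ( ) ( )

[B [Q ( )] [B [Q ( )] [B [Q ( )] [B [Q ( )]]]]]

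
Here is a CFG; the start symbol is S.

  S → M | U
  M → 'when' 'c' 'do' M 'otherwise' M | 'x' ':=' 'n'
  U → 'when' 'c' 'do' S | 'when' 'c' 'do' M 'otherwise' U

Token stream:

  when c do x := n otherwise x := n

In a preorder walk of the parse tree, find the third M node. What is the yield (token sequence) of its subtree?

[S [M when c do [M x := n] otherwise [M x := n]]]

x := n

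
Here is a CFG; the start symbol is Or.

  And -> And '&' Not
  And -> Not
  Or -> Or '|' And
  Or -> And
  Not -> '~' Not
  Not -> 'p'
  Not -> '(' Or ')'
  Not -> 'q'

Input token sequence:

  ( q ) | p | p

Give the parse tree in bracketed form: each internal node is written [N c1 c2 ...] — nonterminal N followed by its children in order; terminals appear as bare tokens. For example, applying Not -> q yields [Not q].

Or
Or | And
Or | And | And
And | And | And
Not | And | And
( Or ) | And | And
( And ) | And | And
( Not ) | And | And
( q ) | And | And
( q ) | Not | And
( q ) | p | And
( q ) | p | Not
( q ) | p | p

[Or [Or [Or [And [Not ( [Or [And [Not q]]] )]]] | [And [Not p]]] | [And [Not p]]]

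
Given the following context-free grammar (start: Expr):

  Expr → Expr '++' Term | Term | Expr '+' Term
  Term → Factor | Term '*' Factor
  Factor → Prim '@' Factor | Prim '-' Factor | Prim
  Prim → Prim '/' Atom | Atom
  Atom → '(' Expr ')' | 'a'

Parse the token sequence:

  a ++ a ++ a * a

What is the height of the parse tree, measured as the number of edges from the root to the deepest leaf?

[Expr [Expr [Expr [Term [Factor [Prim [Atom a]]]]] ++ [Term [Factor [Prim [Atom a]]]]] ++ [Term [Term [Factor [Prim [Atom a]]]] * [Factor [Prim [Atom a]]]]]

7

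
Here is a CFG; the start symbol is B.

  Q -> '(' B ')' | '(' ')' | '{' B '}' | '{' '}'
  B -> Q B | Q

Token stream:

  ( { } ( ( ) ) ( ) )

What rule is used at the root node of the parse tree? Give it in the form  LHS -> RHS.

B -> Q

[B [Q ( [B [Q { }] [B [Q ( [B [Q ( )]] )] [B [Q ( )]]]] )]]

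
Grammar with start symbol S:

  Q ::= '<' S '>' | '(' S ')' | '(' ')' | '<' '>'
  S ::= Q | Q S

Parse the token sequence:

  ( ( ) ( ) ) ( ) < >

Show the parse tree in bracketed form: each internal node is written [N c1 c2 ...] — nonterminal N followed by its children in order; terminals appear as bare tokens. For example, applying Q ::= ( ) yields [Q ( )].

[S [Q ( [S [Q ( )] [S [Q ( )]]] )] [S [Q ( )] [S [Q < >]]]]

S
Q S
( S ) S
( Q S ) S
( ( ) S ) S
( ( ) Q ) S
( ( ) ( ) ) S
( ( ) ( ) ) Q S
( ( ) ( ) ) ( ) S
( ( ) ( ) ) ( ) Q
( ( ) ( ) ) ( ) < >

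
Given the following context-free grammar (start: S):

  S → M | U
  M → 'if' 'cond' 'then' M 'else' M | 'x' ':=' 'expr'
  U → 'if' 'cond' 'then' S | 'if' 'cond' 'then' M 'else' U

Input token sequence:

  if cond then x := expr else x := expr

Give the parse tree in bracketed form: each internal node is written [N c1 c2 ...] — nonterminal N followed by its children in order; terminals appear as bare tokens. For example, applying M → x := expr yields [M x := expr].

[S [M if cond then [M x := expr] else [M x := expr]]]

S
M
if cond then M else M
if cond then x := expr else M
if cond then x := expr else x := expr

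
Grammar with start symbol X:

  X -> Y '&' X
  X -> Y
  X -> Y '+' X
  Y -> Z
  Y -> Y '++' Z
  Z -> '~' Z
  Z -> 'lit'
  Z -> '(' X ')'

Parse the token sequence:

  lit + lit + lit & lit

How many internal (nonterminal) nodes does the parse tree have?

[X [Y [Z lit]] + [X [Y [Z lit]] + [X [Y [Z lit]] & [X [Y [Z lit]]]]]]

12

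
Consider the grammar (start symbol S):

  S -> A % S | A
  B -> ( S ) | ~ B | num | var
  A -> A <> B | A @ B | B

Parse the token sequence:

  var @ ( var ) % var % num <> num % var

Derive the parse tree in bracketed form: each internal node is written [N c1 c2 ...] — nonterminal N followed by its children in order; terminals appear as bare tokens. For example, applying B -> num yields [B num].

S
A % S
A @ B % S
B @ B % S
var @ B % S
var @ ( S ) % S
var @ ( A ) % S
var @ ( B ) % S
var @ ( var ) % S
var @ ( var ) % A % S
var @ ( var ) % B % S
var @ ( var ) % var % S
var @ ( var ) % var % A % S
var @ ( var ) % var % A <> B % S
var @ ( var ) % var % B <> B % S
var @ ( var ) % var % num <> B % S
var @ ( var ) % var % num <> num % S
var @ ( var ) % var % num <> num % A
var @ ( var ) % var % num <> num % B
var @ ( var ) % var % num <> num % var

[S [A [A [B var]] @ [B ( [S [A [B var]]] )]] % [S [A [B var]] % [S [A [A [B num]] <> [B num]] % [S [A [B var]]]]]]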